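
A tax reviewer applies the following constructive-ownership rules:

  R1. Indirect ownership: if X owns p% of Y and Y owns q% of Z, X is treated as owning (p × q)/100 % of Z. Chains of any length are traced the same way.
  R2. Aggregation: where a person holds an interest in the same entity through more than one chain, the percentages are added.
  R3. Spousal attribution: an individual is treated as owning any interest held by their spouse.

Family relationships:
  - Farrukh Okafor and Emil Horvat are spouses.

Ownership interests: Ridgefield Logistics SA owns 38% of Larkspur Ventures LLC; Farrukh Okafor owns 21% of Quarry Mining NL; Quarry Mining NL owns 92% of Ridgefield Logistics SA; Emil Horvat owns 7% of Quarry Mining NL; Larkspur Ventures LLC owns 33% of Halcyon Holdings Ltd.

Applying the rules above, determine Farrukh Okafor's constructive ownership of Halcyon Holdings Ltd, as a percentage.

By spousal attribution (R3), Farrukh Okafor is treated as also owning Emil Horvat's interest in Quarry Mining NL, giving 21% + 7% = 28%.
Chain via Quarry Mining NL → Ridgefield Logistics SA → Larkspur Ventures LLC (R1): 28% × 92% × 38% × 33% = 3.230304% of Halcyon Holdings Ltd.

3.230304%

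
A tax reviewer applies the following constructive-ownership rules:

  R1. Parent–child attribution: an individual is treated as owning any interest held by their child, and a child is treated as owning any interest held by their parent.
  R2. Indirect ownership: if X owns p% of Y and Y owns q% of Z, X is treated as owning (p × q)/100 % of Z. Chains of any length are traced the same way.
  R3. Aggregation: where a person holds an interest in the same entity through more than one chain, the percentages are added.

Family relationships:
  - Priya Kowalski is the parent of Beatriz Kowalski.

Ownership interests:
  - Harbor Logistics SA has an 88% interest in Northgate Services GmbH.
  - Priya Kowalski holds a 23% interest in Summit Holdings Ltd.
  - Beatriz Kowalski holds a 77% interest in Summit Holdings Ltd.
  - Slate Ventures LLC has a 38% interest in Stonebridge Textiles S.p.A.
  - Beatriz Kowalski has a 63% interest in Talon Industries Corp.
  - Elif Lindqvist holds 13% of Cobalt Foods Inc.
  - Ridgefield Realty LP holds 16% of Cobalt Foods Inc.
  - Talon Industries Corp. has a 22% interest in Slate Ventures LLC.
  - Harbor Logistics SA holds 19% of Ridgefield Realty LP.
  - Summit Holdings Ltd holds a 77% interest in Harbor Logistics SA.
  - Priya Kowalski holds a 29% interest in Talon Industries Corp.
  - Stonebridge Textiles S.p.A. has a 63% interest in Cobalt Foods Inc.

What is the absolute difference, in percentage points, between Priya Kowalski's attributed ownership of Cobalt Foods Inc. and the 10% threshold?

By parent–child attribution (R1), Priya Kowalski is treated as also owning Beatriz Kowalski's interest in Talon Industries Corp, giving 29% + 63% = 92%.
By parent–child attribution (R1), Priya Kowalski is treated as also owning Beatriz Kowalski's interest in Summit Holdings Ltd, giving 23% + 77% = 100%.
Chain via Talon Industries Corp. → Slate Ventures LLC → Stonebridge Textiles S.p.A. (R2): 92% × 22% × 38% × 63% = 4.845456% of Cobalt Foods Inc.
Chain via Summit Holdings Ltd → Harbor Logistics SA → Ridgefield Realty LP (R2): 100% × 77% × 19% × 16% = 2.3408% of Cobalt Foods Inc.
Aggregating (R3): 4.845456% + 2.3408% = 7.186256%.
7.186256% falls short of the 10% threshold by 2.813744 percentage points.

2.813744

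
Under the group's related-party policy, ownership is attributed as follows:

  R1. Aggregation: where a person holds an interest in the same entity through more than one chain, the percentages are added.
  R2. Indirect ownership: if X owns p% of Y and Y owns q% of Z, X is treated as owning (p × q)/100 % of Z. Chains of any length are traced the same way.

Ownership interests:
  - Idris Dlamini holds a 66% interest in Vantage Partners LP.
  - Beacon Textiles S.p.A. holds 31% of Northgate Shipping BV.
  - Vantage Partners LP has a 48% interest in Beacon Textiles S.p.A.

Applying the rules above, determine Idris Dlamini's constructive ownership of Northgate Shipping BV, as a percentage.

Chain via Vantage Partners LP → Beacon Textiles S.p.A. (R2): 66% × 48% × 31% = 9.8208% of Northgate Shipping BV.

9.8208%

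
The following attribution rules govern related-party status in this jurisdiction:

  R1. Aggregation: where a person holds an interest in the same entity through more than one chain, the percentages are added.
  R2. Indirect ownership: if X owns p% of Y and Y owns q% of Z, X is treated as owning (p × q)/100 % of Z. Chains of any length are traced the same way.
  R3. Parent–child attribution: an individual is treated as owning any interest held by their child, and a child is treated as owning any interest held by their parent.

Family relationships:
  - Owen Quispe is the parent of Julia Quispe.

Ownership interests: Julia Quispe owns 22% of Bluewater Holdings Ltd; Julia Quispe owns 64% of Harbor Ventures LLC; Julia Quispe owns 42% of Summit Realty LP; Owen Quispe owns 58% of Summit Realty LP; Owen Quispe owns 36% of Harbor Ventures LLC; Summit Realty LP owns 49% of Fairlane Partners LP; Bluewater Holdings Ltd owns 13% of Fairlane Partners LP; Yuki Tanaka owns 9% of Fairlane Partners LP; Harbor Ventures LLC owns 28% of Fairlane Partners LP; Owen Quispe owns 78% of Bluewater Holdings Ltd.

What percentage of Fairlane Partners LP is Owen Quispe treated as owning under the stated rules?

By parent–child attribution (R3), Owen Quispe is treated as also owning Julia Quispe's interest in Harbor Ventures LLC, giving 36% + 64% = 100%.
By parent–child attribution (R3), Owen Quispe is treated as also owning Julia Quispe's interest in Summit Realty LP, giving 58% + 42% = 100%.
By parent–child attribution (R3), Owen Quispe is treated as also owning Julia Quispe's interest in Bluewater Holdings Ltd, giving 78% + 22% = 100%.
Chain via Harbor Ventures LLC (R2): 100% × 28% = 28% of Fairlane Partners LP.
Chain via Summit Realty LP (R2): 100% × 49% = 49% of Fairlane Partners LP.
Chain via Bluewater Holdings Ltd (R2): 100% × 13% = 13% of Fairlane Partners LP.
Aggregating (R1): 28% + 49% + 13% = 90%.

90%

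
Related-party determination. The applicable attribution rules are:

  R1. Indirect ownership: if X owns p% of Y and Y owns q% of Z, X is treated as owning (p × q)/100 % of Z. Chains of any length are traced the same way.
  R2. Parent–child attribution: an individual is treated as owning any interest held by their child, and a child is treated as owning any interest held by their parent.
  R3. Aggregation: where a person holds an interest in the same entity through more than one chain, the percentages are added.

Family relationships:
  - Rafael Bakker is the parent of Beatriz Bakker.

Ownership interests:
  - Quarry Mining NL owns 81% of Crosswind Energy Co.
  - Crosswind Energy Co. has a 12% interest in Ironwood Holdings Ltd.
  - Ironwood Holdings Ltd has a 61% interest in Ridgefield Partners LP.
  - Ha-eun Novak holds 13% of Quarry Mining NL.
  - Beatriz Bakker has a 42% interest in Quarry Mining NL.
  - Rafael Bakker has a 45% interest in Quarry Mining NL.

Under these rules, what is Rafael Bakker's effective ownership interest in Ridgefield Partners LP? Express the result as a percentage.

5.158404%

By parent–child attribution (R2), Rafael Bakker is treated as also owning Beatriz Bakker's interest in Quarry Mining NL, giving 45% + 42% = 87%.
Chain via Quarry Mining NL → Crosswind Energy Co. → Ironwood Holdings Ltd (R1): 87% × 81% × 12% × 61% = 5.158404% of Ridgefield Partners LP.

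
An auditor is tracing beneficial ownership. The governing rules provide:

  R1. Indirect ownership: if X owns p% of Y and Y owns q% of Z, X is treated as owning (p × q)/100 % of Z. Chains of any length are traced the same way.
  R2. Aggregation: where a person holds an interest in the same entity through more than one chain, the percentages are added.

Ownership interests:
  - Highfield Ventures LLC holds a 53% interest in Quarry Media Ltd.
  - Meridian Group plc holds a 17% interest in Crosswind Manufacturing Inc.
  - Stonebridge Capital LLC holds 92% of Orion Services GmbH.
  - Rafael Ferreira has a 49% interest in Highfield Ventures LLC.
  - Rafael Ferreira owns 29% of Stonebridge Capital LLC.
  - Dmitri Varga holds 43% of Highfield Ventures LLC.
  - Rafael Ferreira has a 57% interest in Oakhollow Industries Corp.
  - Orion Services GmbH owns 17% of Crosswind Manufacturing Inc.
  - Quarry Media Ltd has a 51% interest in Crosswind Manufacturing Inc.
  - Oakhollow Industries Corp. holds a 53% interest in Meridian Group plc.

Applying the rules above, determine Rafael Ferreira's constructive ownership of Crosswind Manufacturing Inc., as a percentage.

Chain via Highfield Ventures LLC → Quarry Media Ltd (R1): 49% × 53% × 51% = 13.2447% of Crosswind Manufacturing Inc.
Chain via Oakhollow Industries Corp. → Meridian Group plc (R1): 57% × 53% × 17% = 5.1357% of Crosswind Manufacturing Inc.
Chain via Stonebridge Capital LLC → Orion Services GmbH (R1): 29% × 92% × 17% = 4.5356% of Crosswind Manufacturing Inc.
Aggregating (R2): 13.2447% + 5.1357% + 4.5356% = 22.916%.

22.916%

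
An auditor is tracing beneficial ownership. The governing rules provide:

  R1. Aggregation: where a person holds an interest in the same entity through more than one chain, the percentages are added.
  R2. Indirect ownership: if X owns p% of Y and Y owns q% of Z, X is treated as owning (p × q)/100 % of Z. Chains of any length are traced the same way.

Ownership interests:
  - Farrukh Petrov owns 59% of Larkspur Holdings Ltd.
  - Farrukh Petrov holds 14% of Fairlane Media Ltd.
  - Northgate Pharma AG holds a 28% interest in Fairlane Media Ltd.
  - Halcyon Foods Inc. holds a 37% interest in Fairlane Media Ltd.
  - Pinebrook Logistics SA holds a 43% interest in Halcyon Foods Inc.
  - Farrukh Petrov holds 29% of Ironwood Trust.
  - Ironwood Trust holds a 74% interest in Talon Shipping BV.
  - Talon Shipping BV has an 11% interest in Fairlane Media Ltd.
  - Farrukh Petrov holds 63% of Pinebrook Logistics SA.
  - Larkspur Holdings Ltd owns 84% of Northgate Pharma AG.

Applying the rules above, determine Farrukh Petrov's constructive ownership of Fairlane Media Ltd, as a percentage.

40.2607%

Chain via Pinebrook Logistics SA → Halcyon Foods Inc. (R2): 63% × 43% × 37% = 10.0233% of Fairlane Media Ltd.
Chain via Ironwood Trust → Talon Shipping BV (R2): 29% × 74% × 11% = 2.3606% of Fairlane Media Ltd.
Chain via Larkspur Holdings Ltd → Northgate Pharma AG (R2): 59% × 84% × 28% = 13.8768% of Fairlane Media Ltd.
Direct interest in Fairlane Media Ltd: 14%.
Aggregating (R1): 10.0233% + 2.3606% + 13.8768% + 14% = 40.2607%.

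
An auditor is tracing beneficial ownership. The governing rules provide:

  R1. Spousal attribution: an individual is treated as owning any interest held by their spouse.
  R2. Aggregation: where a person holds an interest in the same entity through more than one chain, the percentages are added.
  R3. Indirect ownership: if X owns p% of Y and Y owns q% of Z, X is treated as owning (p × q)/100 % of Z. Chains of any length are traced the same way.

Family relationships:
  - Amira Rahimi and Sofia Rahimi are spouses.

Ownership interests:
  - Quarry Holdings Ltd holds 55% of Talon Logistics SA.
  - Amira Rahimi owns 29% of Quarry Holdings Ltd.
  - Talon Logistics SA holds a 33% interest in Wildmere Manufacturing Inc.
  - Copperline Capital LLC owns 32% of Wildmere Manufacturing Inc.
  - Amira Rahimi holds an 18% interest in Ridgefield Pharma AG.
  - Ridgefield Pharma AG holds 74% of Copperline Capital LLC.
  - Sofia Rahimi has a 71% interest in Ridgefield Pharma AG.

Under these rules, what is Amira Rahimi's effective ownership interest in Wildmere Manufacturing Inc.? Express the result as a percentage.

26.3387%

By spousal attribution (R1), Amira Rahimi is treated as also owning Sofia Rahimi's interest in Ridgefield Pharma AG, giving 18% + 71% = 89%.
Chain via Quarry Holdings Ltd → Talon Logistics SA (R3): 29% × 55% × 33% = 5.2635% of Wildmere Manufacturing Inc.
Chain via Ridgefield Pharma AG → Copperline Capital LLC (R3): 89% × 74% × 32% = 21.0752% of Wildmere Manufacturing Inc.
Aggregating (R2): 5.2635% + 21.0752% = 26.3387%.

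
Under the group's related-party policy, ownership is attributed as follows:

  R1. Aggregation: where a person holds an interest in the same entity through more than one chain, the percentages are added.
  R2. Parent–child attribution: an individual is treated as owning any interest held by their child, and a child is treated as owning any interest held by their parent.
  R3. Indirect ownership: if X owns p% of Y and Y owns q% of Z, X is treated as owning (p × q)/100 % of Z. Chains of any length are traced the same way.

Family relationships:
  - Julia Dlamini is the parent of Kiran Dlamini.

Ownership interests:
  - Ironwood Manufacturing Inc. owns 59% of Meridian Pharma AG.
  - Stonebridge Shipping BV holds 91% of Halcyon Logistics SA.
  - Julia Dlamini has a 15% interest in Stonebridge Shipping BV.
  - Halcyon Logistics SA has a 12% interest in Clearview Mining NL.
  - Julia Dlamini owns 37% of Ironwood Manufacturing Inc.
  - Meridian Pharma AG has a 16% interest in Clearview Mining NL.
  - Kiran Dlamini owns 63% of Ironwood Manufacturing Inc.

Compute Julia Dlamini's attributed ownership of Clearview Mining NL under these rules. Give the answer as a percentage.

By parent–child attribution (R2), Julia Dlamini is treated as also owning Kiran Dlamini's interest in Ironwood Manufacturing Inc, giving 37% + 63% = 100%.
Chain via Stonebridge Shipping BV → Halcyon Logistics SA (R3): 15% × 91% × 12% = 1.638% of Clearview Mining NL.
Chain via Ironwood Manufacturing Inc. → Meridian Pharma AG (R3): 100% × 59% × 16% = 9.44% of Clearview Mining NL.
Aggregating (R1): 1.638% + 9.44% = 11.078%.

11.078%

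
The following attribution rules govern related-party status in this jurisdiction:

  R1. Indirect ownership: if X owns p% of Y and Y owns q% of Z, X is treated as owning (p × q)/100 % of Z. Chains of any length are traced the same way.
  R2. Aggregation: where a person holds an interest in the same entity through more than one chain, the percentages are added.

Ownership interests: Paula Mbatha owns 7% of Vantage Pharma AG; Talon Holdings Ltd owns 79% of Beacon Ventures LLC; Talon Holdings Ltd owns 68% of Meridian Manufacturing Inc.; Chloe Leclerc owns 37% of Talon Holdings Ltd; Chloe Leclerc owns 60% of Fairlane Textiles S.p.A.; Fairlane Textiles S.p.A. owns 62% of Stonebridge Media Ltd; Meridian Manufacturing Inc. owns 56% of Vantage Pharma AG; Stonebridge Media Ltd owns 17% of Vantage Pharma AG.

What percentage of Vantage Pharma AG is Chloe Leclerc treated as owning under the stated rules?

Chain via Fairlane Textiles S.p.A. → Stonebridge Media Ltd (R1): 60% × 62% × 17% = 6.324% of Vantage Pharma AG.
Chain via Talon Holdings Ltd → Meridian Manufacturing Inc. (R1): 37% × 68% × 56% = 14.0896% of Vantage Pharma AG.
Aggregating (R2): 6.324% + 14.0896% = 20.4136%.

20.4136%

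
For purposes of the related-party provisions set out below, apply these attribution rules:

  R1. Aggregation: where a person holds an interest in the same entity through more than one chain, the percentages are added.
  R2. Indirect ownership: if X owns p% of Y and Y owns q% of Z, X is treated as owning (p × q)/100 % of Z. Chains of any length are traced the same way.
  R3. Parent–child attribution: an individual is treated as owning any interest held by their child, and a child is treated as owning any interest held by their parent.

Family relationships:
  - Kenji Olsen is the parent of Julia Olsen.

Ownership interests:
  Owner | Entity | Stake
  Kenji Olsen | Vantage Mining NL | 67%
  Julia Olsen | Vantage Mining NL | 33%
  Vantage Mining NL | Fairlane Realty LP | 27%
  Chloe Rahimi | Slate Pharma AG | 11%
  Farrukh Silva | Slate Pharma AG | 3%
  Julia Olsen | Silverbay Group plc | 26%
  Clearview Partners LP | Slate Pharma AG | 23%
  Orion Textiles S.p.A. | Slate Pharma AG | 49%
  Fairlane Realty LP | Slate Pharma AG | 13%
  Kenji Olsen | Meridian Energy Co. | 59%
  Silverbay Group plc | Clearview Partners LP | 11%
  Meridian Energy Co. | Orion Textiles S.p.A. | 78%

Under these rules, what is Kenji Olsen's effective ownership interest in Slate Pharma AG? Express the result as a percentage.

26.7176%

By parent–child attribution (R3), Kenji Olsen is treated as also owning Julia Olsen's interest in Vantage Mining NL, giving 67% + 33% = 100%.
By parent–child attribution (R3), Kenji Olsen is treated as owning Julia Olsen's 26% interest in Silverbay Group plc.
Chain via Meridian Energy Co. → Orion Textiles S.p.A. (R2): 59% × 78% × 49% = 22.5498% of Slate Pharma AG.
Chain via Vantage Mining NL → Fairlane Realty LP (R2): 100% × 27% × 13% = 3.51% of Slate Pharma AG.
Chain via Silverbay Group plc → Clearview Partners LP (R2): 26% × 11% × 23% = 0.6578% of Slate Pharma AG.
Aggregating (R1): 22.5498% + 3.51% + 0.6578% = 26.7176%.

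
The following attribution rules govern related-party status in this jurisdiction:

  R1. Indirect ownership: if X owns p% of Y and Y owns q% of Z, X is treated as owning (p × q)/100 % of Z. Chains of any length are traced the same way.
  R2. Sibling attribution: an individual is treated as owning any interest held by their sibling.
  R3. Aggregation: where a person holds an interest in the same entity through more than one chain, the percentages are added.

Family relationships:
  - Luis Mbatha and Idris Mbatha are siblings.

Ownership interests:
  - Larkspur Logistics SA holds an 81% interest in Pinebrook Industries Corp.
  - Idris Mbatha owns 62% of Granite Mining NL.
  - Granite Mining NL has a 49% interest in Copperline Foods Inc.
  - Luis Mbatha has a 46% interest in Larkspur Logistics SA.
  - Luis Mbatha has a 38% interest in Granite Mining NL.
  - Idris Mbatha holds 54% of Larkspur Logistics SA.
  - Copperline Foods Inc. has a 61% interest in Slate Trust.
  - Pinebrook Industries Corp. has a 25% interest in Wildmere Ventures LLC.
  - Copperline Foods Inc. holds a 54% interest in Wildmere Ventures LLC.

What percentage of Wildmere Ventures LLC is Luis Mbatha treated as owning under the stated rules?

By sibling attribution (R2), Luis Mbatha is treated as also owning Idris Mbatha's interest in Granite Mining NL, giving 38% + 62% = 100%.
By sibling attribution (R2), Luis Mbatha is treated as also owning Idris Mbatha's interest in Larkspur Logistics SA, giving 46% + 54% = 100%.
Chain via Granite Mining NL → Copperline Foods Inc. (R1): 100% × 49% × 54% = 26.46% of Wildmere Ventures LLC.
Chain via Larkspur Logistics SA → Pinebrook Industries Corp. (R1): 100% × 81% × 25% = 20.25% of Wildmere Ventures LLC.
Aggregating (R3): 26.46% + 20.25% = 46.71%.

46.71%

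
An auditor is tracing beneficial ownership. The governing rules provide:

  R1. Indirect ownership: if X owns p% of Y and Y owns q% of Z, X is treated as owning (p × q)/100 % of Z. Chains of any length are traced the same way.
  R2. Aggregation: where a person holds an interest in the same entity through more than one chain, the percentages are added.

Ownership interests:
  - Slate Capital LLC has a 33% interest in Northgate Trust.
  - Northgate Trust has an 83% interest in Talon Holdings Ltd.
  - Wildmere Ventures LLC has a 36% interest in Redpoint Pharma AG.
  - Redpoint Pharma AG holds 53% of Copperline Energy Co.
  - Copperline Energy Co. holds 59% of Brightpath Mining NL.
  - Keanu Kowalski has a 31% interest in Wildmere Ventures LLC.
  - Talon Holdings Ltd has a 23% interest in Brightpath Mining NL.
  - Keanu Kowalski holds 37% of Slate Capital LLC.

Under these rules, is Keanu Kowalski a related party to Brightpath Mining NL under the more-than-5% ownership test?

Chain via Slate Capital LLC → Northgate Trust → Talon Holdings Ltd (R1): 37% × 33% × 83% × 23% = 2.330889% of Brightpath Mining NL.
Chain via Wildmere Ventures LLC → Redpoint Pharma AG → Copperline Energy Co. (R1): 31% × 36% × 53% × 59% = 3.489732% of Brightpath Mining NL.
Aggregating (R2): 2.330889% + 3.489732% = 5.820621%.
5.820621% exceeds the 5% threshold, so Keanu is a related party to Brightpath Mining NL.

Yes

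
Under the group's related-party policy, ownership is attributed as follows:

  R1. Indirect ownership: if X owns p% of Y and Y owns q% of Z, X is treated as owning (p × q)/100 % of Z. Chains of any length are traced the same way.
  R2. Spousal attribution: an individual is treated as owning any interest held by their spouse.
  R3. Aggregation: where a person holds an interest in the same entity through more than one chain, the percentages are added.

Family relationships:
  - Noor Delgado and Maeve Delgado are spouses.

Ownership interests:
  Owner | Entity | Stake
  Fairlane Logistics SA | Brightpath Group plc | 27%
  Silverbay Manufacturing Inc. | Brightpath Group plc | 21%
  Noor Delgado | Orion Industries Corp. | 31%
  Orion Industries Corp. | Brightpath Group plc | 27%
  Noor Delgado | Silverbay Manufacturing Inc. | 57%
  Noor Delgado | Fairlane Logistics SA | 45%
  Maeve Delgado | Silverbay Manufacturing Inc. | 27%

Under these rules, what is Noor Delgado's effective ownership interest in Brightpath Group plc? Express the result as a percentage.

By spousal attribution (R2), Noor Delgado is treated as also owning Maeve Delgado's interest in Silverbay Manufacturing Inc, giving 57% + 27% = 84%.
Chain via Orion Industries Corp. (R1): 31% × 27% = 8.37% of Brightpath Group plc.
Chain via Silverbay Manufacturing Inc. (R1): 84% × 21% = 17.64% of Brightpath Group plc.
Chain via Fairlane Logistics SA (R1): 45% × 27% = 12.15% of Brightpath Group plc.
Aggregating (R3): 8.37% + 17.64% + 12.15% = 38.16%.

38.16%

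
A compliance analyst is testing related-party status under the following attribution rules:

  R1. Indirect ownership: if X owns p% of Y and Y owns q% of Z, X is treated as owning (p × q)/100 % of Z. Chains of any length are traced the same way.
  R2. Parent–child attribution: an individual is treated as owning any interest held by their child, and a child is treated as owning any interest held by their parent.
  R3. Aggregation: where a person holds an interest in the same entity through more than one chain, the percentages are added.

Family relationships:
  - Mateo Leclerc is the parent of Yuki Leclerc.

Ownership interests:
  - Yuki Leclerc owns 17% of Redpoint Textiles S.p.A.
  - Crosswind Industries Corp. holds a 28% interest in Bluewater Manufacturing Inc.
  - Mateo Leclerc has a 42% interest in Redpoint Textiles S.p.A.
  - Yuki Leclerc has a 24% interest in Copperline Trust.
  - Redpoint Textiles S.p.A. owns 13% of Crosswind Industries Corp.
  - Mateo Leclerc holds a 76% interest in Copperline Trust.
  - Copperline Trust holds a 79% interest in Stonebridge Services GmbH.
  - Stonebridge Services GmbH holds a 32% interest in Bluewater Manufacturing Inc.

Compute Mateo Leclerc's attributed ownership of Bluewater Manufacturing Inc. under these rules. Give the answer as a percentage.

27.4276%

By parent–child attribution (R2), Mateo Leclerc is treated as also owning Yuki Leclerc's interest in Copperline Trust, giving 76% + 24% = 100%.
By parent–child attribution (R2), Mateo Leclerc is treated as also owning Yuki Leclerc's interest in Redpoint Textiles S.p.A, giving 42% + 17% = 59%.
Chain via Copperline Trust → Stonebridge Services GmbH (R1): 100% × 79% × 32% = 25.28% of Bluewater Manufacturing Inc.
Chain via Redpoint Textiles S.p.A. → Crosswind Industries Corp. (R1): 59% × 13% × 28% = 2.1476% of Bluewater Manufacturing Inc.
Aggregating (R3): 25.28% + 2.1476% = 27.4276%.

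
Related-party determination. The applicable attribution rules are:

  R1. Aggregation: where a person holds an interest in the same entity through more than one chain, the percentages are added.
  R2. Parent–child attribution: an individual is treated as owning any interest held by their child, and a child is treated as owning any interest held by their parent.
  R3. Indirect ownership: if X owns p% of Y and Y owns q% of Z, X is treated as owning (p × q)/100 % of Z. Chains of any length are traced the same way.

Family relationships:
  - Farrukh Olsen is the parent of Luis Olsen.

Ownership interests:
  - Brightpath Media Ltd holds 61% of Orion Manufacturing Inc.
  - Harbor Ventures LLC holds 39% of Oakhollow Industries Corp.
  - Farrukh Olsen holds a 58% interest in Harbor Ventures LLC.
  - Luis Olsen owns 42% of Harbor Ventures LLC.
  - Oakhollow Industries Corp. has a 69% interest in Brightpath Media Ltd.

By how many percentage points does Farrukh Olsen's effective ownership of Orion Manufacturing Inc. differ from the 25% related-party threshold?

8.5849

By parent–child attribution (R2), Farrukh Olsen is treated as also owning Luis Olsen's interest in Harbor Ventures LLC, giving 58% + 42% = 100%.
Chain via Harbor Ventures LLC → Oakhollow Industries Corp. → Brightpath Media Ltd (R3): 100% × 39% × 69% × 61% = 16.4151% of Orion Manufacturing Inc.
16.4151% falls short of the 25% threshold by 8.5849 percentage points.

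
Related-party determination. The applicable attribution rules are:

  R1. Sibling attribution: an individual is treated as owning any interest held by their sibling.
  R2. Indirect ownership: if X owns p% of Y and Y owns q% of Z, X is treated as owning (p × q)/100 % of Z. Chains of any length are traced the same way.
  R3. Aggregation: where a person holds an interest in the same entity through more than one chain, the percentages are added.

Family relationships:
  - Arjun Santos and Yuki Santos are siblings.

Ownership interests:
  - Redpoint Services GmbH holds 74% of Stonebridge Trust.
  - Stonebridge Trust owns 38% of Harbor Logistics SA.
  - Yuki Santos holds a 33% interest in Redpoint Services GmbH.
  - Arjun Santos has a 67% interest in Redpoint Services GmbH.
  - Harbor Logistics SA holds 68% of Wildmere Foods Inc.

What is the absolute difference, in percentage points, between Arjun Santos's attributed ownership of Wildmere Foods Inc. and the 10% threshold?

9.1216

By sibling attribution (R1), Arjun Santos is treated as also owning Yuki Santos's interest in Redpoint Services GmbH, giving 67% + 33% = 100%.
Chain via Redpoint Services GmbH → Stonebridge Trust → Harbor Logistics SA (R2): 100% × 74% × 38% × 68% = 19.1216% of Wildmere Foods Inc.
19.1216% exceeds the 10% threshold by 9.1216 percentage points.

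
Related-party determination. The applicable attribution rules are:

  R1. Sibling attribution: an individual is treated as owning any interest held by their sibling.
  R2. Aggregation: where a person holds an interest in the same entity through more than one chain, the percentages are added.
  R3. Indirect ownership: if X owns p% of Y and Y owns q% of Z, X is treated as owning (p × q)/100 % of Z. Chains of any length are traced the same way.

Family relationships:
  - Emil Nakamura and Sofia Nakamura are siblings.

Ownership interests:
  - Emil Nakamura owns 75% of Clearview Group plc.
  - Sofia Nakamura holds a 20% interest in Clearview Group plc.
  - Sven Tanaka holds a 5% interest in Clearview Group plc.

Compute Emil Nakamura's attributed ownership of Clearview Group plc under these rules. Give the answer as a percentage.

By sibling attribution (R1), Emil Nakamura is treated as also owning Sofia Nakamura's interest in Clearview Group plc, giving 75% + 20% = 95%.
Direct interest in Clearview Group plc: 95%.

95%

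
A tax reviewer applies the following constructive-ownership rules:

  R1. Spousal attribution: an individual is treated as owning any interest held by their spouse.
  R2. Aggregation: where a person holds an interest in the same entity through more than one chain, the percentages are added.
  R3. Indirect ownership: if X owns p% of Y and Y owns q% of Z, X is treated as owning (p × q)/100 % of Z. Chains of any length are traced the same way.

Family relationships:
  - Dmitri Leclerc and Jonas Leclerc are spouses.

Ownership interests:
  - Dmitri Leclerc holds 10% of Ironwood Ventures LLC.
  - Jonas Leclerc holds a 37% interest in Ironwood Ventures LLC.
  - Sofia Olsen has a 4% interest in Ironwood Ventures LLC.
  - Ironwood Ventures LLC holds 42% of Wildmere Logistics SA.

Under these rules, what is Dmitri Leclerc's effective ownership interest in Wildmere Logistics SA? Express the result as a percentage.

By spousal attribution (R1), Dmitri Leclerc is treated as also owning Jonas Leclerc's interest in Ironwood Ventures LLC, giving 10% + 37% = 47%.
Chain via Ironwood Ventures LLC (R3): 47% × 42% = 19.74% of Wildmere Logistics SA.

19.74%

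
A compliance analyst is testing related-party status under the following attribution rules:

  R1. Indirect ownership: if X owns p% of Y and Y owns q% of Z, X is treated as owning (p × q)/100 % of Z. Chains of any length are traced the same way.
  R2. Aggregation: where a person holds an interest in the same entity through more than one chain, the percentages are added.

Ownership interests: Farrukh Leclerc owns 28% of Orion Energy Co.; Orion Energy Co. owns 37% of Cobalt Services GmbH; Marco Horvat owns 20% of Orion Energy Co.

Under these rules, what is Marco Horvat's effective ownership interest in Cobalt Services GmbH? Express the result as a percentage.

Chain via Orion Energy Co. (R1): 20% × 37% = 7.4% of Cobalt Services GmbH.

7.4%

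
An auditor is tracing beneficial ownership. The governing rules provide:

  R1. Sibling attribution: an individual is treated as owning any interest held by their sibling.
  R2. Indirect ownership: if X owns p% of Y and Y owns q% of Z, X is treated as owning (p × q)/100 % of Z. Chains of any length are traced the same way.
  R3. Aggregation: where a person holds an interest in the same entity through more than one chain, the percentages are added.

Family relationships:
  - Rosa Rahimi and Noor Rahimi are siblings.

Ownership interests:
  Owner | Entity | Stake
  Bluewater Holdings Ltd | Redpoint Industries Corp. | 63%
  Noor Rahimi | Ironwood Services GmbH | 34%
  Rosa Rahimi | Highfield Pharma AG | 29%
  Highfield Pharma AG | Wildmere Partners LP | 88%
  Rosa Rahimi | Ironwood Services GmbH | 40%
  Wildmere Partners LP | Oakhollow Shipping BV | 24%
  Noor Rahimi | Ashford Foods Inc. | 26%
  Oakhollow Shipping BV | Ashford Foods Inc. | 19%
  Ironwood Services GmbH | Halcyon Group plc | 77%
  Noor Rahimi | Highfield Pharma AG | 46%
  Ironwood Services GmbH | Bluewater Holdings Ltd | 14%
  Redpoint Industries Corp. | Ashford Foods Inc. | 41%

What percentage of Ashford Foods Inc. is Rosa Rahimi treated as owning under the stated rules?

By sibling attribution (R1), Rosa Rahimi is treated as also owning Noor Rahimi's interest in Highfield Pharma AG, giving 29% + 46% = 75%.
By sibling attribution (R1), Rosa Rahimi is treated as also owning Noor Rahimi's interest in Ironwood Services GmbH, giving 40% + 34% = 74%.
By sibling attribution (R1), Rosa Rahimi is treated as owning Noor Rahimi's 26% interest in Ashford Foods Inc.
Chain via Highfield Pharma AG → Wildmere Partners LP → Oakhollow Shipping BV (R2): 75% × 88% × 24% × 19% = 3.0096% of Ashford Foods Inc.
Chain via Ironwood Services GmbH → Bluewater Holdings Ltd → Redpoint Industries Corp. (R2): 74% × 14% × 63% × 41% = 2.675988% of Ashford Foods Inc.
Direct interest in Ashford Foods Inc: 26%.
Aggregating (R3): 3.0096% + 2.675988% + 26% = 31.685588%.

31.685588%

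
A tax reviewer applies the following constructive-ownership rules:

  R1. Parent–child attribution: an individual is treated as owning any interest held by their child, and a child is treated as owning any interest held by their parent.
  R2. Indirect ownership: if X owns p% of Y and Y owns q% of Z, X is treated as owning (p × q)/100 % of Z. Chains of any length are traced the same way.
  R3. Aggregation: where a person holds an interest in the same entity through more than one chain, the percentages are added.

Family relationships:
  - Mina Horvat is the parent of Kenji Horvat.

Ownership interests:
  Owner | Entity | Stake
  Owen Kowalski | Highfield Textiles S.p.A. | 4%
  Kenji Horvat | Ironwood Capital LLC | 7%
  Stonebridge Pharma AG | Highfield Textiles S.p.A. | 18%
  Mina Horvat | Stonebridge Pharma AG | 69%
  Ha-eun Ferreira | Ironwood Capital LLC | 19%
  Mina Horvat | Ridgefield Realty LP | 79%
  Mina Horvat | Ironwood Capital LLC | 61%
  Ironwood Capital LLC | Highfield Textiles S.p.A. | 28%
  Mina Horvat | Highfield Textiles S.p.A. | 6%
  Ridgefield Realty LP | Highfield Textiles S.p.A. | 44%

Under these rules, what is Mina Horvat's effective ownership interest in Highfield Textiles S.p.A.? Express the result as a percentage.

By parent–child attribution (R1), Mina Horvat is treated as also owning Kenji Horvat's interest in Ironwood Capital LLC, giving 61% + 7% = 68%.
Chain via Ridgefield Realty LP (R2): 79% × 44% = 34.76% of Highfield Textiles S.p.A.
Chain via Stonebridge Pharma AG (R2): 69% × 18% = 12.42% of Highfield Textiles S.p.A.
Chain via Ironwood Capital LLC (R2): 68% × 28% = 19.04% of Highfield Textiles S.p.A.
Direct interest in Highfield Textiles S.p.A: 6%.
Aggregating (R3): 34.76% + 12.42% + 19.04% + 6% = 72.22%.

72.22%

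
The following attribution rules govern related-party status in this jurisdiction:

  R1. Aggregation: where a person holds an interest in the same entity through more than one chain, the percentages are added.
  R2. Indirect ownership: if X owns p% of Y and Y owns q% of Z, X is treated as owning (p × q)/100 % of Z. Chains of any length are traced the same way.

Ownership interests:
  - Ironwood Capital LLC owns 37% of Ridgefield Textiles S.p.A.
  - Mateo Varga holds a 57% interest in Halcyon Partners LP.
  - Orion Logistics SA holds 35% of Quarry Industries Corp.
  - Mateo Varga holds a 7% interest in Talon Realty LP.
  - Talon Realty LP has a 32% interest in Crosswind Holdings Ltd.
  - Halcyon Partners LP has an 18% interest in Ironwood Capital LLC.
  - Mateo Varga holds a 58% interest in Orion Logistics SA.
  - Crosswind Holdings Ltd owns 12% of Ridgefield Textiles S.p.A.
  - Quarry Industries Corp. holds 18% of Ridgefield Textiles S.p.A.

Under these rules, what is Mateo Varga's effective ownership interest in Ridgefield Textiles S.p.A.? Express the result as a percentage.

Chain via Halcyon Partners LP → Ironwood Capital LLC (R2): 57% × 18% × 37% = 3.7962% of Ridgefield Textiles S.p.A.
Chain via Orion Logistics SA → Quarry Industries Corp. (R2): 58% × 35% × 18% = 3.654% of Ridgefield Textiles S.p.A.
Chain via Talon Realty LP → Crosswind Holdings Ltd (R2): 7% × 32% × 12% = 0.2688% of Ridgefield Textiles S.p.A.
Aggregating (R1): 3.7962% + 3.654% + 0.2688% = 7.719%.

7.719%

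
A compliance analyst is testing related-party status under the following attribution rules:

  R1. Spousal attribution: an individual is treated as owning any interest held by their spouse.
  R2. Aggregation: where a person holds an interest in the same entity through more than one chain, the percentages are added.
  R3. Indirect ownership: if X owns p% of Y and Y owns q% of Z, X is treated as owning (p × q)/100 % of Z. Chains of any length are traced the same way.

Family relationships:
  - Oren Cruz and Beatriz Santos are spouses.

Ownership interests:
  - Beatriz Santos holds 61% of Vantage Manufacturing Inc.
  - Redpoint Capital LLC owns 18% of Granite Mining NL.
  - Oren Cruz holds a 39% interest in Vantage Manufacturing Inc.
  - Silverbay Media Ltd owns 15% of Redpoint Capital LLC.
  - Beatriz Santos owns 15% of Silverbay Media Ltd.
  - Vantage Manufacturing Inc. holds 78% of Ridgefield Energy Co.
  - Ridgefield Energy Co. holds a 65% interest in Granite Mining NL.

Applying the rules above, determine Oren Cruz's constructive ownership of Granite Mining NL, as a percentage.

51.105%

By spousal attribution (R1), Oren Cruz is treated as also owning Beatriz Santos's interest in Vantage Manufacturing Inc, giving 39% + 61% = 100%.
By spousal attribution (R1), Oren Cruz is treated as owning Beatriz Santos's 15% interest in Silverbay Media Ltd.
Chain via Vantage Manufacturing Inc. → Ridgefield Energy Co. (R3): 100% × 78% × 65% = 50.7% of Granite Mining NL.
Chain via Silverbay Media Ltd → Redpoint Capital LLC (R3): 15% × 15% × 18% = 0.405% of Granite Mining NL.
Aggregating (R2): 50.7% + 0.405% = 51.105%.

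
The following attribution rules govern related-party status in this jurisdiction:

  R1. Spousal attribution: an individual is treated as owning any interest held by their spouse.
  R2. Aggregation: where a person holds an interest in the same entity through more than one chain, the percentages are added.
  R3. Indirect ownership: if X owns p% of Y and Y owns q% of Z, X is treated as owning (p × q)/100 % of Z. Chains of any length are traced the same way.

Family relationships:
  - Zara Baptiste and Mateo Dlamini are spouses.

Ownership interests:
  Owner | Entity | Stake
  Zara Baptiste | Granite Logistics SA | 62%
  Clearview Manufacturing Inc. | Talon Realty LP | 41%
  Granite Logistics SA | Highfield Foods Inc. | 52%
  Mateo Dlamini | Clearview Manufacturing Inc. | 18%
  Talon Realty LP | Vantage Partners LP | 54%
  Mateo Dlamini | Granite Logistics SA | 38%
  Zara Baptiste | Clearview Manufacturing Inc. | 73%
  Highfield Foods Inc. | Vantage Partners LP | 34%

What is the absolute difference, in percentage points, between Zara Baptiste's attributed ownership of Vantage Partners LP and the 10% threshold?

27.8274

By spousal attribution (R1), Zara Baptiste is treated as also owning Mateo Dlamini's interest in Granite Logistics SA, giving 62% + 38% = 100%.
By spousal attribution (R1), Zara Baptiste is treated as also owning Mateo Dlamini's interest in Clearview Manufacturing Inc, giving 73% + 18% = 91%.
Chain via Granite Logistics SA → Highfield Foods Inc. (R3): 100% × 52% × 34% = 17.68% of Vantage Partners LP.
Chain via Clearview Manufacturing Inc. → Talon Realty LP (R3): 91% × 41% × 54% = 20.1474% of Vantage Partners LP.
Aggregating (R2): 17.68% + 20.1474% = 37.8274%.
37.8274% exceeds the 10% threshold by 27.8274 percentage points.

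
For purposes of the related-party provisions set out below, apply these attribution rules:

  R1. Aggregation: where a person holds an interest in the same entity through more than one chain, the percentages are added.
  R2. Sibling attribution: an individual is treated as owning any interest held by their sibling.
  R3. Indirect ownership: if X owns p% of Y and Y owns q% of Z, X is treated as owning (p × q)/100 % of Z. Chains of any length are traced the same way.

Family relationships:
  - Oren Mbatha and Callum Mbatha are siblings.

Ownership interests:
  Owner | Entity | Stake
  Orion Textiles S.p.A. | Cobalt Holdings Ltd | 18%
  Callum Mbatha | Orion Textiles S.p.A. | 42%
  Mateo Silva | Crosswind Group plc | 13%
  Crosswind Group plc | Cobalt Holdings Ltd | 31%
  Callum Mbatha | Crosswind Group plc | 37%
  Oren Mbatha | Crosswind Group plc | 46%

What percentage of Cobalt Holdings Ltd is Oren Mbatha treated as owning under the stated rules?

33.29%

By sibling attribution (R2), Oren Mbatha is treated as also owning Callum Mbatha's interest in Crosswind Group plc, giving 46% + 37% = 83%.
By sibling attribution (R2), Oren Mbatha is treated as owning Callum Mbatha's 42% interest in Orion Textiles S.p.A.
Chain via Crosswind Group plc (R3): 83% × 31% = 25.73% of Cobalt Holdings Ltd.
Chain via Orion Textiles S.p.A. (R3): 42% × 18% = 7.56% of Cobalt Holdings Ltd.
Aggregating (R1): 25.73% + 7.56% = 33.29%.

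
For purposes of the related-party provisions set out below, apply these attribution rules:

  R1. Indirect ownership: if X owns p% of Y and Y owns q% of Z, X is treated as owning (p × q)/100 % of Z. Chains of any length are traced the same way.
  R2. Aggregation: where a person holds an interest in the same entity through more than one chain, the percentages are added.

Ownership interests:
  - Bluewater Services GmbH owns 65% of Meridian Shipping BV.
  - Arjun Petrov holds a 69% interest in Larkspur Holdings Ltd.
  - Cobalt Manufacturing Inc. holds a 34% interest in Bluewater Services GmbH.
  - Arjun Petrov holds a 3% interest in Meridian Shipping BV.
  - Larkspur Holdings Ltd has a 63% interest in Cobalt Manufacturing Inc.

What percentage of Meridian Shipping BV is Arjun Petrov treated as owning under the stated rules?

Chain via Larkspur Holdings Ltd → Cobalt Manufacturing Inc. → Bluewater Services GmbH (R1): 69% × 63% × 34% × 65% = 9.60687% of Meridian Shipping BV.
Direct interest in Meridian Shipping BV: 3%.
Aggregating (R2): 9.60687% + 3% = 12.60687%.

12.60687%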